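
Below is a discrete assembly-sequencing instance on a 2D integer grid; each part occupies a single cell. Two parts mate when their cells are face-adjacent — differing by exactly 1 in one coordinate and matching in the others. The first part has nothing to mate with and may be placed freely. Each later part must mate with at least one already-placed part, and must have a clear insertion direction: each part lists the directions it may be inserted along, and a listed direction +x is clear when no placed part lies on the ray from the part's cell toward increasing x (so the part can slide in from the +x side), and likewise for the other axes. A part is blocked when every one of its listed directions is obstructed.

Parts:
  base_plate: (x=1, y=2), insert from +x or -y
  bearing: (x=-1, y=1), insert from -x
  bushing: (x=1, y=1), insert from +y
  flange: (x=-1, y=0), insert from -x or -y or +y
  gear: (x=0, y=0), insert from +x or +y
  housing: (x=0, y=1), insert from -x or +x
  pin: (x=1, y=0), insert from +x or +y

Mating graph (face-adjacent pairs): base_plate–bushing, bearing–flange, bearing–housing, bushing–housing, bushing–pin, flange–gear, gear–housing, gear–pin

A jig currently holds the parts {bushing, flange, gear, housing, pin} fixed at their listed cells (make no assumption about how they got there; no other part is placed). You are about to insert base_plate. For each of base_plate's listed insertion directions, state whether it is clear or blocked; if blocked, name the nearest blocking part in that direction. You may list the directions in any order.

+x: clear; -y: blocked by bushing

+x: ray from base_plate(1, 2) has no placed part ⇒ clear
-y: nearest on ray is bushing@(1, 1) ⇒ blocked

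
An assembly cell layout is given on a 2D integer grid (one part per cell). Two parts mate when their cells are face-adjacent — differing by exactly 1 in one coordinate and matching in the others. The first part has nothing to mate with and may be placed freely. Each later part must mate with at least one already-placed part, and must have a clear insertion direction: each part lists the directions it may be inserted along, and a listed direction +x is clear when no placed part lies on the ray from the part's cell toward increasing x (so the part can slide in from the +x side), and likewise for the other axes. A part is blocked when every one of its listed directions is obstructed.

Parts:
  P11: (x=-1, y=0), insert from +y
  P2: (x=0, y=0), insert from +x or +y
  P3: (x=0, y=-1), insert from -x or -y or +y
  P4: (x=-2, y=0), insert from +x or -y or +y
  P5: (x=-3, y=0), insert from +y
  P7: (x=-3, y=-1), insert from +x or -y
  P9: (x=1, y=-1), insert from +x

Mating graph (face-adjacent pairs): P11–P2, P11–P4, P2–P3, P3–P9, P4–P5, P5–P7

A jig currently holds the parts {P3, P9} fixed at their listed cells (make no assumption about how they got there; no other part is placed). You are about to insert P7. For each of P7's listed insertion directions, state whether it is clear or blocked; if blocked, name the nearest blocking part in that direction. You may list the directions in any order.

+x: blocked by P3; -y: clear

+x: nearest on ray is P3@(0, -1) ⇒ blocked
-y: ray from P7(-3, -1) has no placed part ⇒ clear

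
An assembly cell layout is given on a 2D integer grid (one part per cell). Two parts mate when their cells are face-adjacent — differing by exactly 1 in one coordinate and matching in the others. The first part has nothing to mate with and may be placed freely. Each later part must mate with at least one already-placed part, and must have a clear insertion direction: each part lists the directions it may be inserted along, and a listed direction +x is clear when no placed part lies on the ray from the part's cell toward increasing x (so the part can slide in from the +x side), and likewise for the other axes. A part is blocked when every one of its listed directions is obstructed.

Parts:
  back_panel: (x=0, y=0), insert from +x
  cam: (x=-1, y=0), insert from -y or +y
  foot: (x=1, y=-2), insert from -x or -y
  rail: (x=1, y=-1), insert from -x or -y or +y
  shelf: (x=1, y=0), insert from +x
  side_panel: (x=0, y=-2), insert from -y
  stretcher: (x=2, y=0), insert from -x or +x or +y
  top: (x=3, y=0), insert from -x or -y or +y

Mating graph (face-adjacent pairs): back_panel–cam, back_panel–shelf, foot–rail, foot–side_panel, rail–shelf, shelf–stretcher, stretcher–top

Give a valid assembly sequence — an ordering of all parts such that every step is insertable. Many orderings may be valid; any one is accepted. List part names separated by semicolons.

back_panel; shelf; rail; cam; stretcher; top; foot; side_panel

1. back_panel@(0, 0) [+x clear] — {back_panel}
2. shelf@(1, 0) [+x clear] — {back_panel, shelf}
3. rail@(1, -1) [-x clear] — {back_panel, rail, shelf}
4. cam@(-1, 0) [-y clear] — {back_panel, cam, rail, shelf}
5. stretcher@(2, 0) [+x clear] — {back_panel, cam, rail, shelf, stretcher}
6. top@(3, 0) [-y clear] — {back_panel, cam, rail, shelf, stretcher, top}
7. foot@(1, -2) [-x clear] — {back_panel, cam, foot, rail, shelf, stretcher, top}
8. side_panel@(0, -2) [-y clear] — {back_panel, cam, foot, rail, shelf, side_panel, stretcher, top}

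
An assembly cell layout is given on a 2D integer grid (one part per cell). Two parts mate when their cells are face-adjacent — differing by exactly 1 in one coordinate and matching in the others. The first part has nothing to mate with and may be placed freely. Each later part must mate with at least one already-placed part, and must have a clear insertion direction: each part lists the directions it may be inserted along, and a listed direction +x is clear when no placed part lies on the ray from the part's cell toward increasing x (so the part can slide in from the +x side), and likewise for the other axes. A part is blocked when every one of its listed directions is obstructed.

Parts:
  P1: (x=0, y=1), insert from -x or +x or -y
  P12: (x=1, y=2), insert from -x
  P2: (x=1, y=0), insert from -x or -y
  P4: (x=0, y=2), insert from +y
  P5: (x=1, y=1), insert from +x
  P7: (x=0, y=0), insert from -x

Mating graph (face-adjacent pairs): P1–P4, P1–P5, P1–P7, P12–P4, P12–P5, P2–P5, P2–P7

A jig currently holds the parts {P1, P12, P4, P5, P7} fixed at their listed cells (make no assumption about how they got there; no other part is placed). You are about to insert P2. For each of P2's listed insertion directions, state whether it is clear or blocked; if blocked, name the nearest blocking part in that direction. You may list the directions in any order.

-x: blocked by P7; -y: clear

-x: nearest on ray is P7@(0, 0) ⇒ blocked
-y: ray from P2(1, 0) has no placed part ⇒ clear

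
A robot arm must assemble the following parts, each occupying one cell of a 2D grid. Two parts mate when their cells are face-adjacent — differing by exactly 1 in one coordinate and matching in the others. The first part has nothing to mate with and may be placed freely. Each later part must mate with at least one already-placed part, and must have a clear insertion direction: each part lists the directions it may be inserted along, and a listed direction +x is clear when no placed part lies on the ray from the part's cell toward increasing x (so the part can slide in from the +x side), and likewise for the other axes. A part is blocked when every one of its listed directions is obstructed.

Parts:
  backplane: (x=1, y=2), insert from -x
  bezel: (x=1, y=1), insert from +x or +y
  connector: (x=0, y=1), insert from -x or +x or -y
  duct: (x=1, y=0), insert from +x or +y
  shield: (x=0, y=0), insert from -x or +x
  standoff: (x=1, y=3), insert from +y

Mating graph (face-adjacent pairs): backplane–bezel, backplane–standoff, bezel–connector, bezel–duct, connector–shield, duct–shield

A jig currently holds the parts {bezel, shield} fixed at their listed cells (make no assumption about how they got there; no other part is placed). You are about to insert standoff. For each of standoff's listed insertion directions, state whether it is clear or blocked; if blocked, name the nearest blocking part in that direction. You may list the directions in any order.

+y: ray from standoff(1, 3) has no placed part ⇒ clear

+y: clear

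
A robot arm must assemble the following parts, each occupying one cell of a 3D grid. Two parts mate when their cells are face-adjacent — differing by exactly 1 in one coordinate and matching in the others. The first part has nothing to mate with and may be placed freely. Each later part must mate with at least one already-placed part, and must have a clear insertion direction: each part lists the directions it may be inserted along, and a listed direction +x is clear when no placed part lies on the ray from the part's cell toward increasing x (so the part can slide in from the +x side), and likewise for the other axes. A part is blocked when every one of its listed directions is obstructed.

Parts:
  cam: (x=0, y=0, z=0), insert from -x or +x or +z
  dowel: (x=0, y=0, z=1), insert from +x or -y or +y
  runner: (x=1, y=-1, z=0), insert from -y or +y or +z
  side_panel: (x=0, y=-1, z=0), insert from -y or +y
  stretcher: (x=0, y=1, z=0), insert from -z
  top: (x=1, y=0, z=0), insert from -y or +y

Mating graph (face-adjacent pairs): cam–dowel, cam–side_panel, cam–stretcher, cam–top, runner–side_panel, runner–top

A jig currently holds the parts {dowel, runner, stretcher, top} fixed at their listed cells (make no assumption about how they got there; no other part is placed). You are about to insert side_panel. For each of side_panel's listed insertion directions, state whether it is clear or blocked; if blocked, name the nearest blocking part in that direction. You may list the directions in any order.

+y: blocked by stretcher; -y: clear

-y: ray from side_panel(0, -1, 0) has no placed part ⇒ clear
+y: nearest on ray is stretcher@(0, 1, 0) ⇒ blocked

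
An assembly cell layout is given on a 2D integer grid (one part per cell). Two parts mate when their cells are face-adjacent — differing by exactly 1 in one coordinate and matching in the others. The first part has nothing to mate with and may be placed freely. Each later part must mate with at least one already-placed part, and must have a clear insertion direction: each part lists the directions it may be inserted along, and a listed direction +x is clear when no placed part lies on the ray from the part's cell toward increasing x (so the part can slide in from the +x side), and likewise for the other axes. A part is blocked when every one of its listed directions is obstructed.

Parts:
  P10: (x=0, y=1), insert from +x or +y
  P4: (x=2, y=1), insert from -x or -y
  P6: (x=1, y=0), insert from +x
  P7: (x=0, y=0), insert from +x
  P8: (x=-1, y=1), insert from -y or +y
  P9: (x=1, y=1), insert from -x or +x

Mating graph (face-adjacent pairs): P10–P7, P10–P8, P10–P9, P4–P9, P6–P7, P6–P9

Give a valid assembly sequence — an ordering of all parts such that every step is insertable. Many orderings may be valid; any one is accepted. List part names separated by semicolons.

1. P4@(2, 1) [-x clear] — {P4}
2. P9@(1, 1) [-x clear] — {P4, P9}
3. P10@(0, 1) [+y clear] — {P10, P4, P9}
4. P7@(0, 0) [+x clear] — {P10, P4, P7, P9}
5. P6@(1, 0) [+x clear] — {P10, P4, P6, P7, P9}
6. P8@(-1, 1) [-y clear] — {P10, P4, P6, P7, P8, P9}

P4; P9; P10; P7; P6; P8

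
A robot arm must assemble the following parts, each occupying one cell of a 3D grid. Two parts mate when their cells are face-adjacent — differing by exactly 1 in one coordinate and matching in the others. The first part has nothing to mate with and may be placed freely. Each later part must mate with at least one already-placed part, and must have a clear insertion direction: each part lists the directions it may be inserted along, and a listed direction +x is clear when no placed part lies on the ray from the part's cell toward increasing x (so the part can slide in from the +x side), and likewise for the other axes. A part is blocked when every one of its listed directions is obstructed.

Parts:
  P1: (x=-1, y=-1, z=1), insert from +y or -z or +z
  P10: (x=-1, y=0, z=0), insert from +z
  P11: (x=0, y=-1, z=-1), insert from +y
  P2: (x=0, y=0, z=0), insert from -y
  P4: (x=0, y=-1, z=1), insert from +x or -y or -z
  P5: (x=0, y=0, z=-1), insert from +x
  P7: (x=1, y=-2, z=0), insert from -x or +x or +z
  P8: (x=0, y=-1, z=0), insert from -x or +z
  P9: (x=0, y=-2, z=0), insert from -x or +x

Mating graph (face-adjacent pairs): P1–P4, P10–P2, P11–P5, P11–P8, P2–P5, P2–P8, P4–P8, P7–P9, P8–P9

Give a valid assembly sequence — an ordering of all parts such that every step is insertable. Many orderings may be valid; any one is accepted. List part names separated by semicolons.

1. P2@(0, 0, 0) [-y clear] — {P2}
2. P10@(-1, 0, 0) [+z clear] — {P10, P2}
3. P8@(0, -1, 0) [-x clear] — {P10, P2, P8}
4. P11@(0, -1, -1) [+y clear] — {P10, P11, P2, P8}
5. P9@(0, -2, 0) [-x clear] — {P10, P11, P2, P8, P9}
6. P7@(1, -2, 0) [+x clear] — {P10, P11, P2, P7, P8, P9}
7. P5@(0, 0, -1) [+x clear] — {P10, P11, P2, P5, P7, P8, P9}
8. P4@(0, -1, 1) [+x clear] — {P10, P11, P2, P4, P5, P7, P8, P9}
9. P1@(-1, -1, 1) [+y clear] — {P1, P10, P11, P2, P4, P5, P7, P8, P9}

P2; P10; P8; P11; P9; P7; P5; P4; P1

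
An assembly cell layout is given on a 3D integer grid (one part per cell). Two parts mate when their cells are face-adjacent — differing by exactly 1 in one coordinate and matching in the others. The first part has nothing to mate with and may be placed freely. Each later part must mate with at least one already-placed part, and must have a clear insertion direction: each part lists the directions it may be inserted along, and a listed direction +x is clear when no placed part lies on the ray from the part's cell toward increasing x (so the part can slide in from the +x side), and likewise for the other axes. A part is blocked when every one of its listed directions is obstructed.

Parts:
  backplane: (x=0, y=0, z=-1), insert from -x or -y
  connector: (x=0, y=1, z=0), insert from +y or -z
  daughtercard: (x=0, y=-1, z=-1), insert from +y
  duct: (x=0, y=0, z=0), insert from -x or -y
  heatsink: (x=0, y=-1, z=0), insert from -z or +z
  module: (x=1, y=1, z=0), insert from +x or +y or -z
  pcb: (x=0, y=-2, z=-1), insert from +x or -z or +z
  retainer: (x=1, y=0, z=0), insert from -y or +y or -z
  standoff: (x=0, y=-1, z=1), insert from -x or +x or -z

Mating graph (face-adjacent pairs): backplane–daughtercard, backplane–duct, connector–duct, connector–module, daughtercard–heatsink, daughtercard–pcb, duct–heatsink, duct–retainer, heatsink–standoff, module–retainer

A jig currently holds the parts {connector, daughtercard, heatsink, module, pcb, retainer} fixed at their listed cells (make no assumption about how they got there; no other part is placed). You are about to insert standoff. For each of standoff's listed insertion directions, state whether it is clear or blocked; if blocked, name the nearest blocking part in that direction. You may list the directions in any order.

+x: clear; -x: clear; -z: blocked by heatsink

-x: ray from standoff(0, -1, 1) has no placed part ⇒ clear
+x: ray from standoff(0, -1, 1) has no placed part ⇒ clear
-z: nearest on ray is heatsink@(0, -1, 0) ⇒ blocked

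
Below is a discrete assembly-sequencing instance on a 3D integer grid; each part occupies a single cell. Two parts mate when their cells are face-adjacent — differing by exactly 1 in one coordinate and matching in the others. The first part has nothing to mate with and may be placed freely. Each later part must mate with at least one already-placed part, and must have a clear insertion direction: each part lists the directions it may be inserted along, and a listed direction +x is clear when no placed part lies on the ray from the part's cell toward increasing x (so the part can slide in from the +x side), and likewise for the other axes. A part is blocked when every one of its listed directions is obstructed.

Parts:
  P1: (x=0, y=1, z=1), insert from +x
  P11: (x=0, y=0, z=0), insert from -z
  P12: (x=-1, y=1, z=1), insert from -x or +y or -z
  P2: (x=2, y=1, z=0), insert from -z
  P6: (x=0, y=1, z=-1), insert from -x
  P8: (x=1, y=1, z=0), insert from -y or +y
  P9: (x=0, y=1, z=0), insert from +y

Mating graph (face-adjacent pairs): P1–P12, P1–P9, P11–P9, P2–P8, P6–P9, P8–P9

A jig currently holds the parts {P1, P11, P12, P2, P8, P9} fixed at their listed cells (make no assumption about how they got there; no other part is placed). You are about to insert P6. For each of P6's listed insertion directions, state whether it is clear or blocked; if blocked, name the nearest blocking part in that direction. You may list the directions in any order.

-x: clear

-x: ray from P6(0, 1, -1) has no placed part ⇒ clear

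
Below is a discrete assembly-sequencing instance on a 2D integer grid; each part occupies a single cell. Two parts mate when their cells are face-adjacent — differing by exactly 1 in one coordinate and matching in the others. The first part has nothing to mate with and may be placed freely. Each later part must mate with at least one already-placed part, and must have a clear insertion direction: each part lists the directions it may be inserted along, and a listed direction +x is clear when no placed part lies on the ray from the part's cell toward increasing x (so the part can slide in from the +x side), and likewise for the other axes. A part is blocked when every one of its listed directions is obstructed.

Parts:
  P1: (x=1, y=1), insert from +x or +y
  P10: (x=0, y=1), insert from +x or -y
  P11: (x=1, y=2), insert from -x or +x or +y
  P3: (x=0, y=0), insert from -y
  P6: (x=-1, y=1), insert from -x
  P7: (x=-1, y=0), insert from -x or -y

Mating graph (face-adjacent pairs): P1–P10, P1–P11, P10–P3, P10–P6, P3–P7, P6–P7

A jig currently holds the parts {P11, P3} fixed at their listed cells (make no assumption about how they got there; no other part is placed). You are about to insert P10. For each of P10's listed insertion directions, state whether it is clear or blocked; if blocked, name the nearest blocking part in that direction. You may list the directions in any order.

+x: clear; -y: blocked by P3

+x: ray from P10(0, 1) has no placed part ⇒ clear
-y: nearest on ray is P3@(0, 0) ⇒ blocked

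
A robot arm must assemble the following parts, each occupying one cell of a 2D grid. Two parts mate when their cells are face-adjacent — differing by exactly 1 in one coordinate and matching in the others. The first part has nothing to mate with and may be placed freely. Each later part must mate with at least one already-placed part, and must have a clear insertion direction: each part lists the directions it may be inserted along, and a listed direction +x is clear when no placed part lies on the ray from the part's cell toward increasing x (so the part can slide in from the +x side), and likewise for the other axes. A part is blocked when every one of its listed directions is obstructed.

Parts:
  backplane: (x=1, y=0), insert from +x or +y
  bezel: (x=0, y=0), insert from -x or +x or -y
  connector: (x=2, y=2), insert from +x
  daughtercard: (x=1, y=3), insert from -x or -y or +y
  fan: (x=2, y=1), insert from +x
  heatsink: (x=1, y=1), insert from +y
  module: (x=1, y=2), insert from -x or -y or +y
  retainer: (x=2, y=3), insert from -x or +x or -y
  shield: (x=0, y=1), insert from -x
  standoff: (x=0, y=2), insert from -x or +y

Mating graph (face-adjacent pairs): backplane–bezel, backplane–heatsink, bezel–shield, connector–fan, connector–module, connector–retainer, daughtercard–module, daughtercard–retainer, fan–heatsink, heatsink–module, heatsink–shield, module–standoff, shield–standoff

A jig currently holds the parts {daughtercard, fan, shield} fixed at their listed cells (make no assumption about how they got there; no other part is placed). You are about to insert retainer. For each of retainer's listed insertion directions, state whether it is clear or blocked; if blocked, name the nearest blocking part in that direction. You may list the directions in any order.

+x: clear; -x: blocked by daughtercard; -y: blocked by fan

-x: nearest on ray is daughtercard@(1, 3) ⇒ blocked
+x: ray from retainer(2, 3) has no placed part ⇒ clear
-y: nearest on ray is fan@(2, 1) ⇒ blocked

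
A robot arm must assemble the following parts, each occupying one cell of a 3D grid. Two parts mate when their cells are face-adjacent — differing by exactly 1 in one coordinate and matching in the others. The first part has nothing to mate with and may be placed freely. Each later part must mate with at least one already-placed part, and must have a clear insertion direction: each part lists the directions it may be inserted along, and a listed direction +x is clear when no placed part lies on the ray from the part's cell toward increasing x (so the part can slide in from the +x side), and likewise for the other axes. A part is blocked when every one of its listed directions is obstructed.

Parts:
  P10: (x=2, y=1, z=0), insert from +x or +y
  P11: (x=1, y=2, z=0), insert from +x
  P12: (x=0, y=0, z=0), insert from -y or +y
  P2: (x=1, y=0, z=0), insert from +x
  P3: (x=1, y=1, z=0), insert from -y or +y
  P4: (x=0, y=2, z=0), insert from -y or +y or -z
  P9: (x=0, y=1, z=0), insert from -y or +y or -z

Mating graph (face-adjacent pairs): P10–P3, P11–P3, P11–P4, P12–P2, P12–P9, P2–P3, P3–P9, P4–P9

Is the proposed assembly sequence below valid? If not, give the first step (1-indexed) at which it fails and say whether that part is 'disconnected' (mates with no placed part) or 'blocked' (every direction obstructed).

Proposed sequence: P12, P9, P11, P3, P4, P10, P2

Invalid at step 3 (disconnected)

1. P12@(0, 0, 0) [-y clear] — {P12}
2. P9@(0, 1, 0) [+y clear] — {P12, P9}
3. P11@(1, 2, 0) — no placed neighbour ⇒ disconnected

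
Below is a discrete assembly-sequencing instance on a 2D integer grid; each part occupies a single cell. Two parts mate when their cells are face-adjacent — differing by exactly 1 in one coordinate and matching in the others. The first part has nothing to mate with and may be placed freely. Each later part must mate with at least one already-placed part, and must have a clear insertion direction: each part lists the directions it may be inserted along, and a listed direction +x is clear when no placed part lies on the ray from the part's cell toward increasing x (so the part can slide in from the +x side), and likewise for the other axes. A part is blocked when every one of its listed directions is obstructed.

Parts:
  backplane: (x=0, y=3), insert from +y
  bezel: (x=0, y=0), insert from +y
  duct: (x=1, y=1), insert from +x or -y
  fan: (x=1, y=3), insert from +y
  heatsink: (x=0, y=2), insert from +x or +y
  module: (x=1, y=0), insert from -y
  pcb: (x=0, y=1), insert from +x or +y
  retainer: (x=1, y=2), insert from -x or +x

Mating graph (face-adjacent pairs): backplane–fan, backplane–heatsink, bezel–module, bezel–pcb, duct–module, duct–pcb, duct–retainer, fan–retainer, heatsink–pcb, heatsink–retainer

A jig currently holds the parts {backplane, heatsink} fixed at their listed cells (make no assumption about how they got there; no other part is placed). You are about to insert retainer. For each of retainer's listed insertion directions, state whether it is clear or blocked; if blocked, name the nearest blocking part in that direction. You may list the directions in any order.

+x: clear; -x: blocked by heatsink

-x: nearest on ray is heatsink@(0, 2) ⇒ blocked
+x: ray from retainer(1, 2) has no placed part ⇒ clear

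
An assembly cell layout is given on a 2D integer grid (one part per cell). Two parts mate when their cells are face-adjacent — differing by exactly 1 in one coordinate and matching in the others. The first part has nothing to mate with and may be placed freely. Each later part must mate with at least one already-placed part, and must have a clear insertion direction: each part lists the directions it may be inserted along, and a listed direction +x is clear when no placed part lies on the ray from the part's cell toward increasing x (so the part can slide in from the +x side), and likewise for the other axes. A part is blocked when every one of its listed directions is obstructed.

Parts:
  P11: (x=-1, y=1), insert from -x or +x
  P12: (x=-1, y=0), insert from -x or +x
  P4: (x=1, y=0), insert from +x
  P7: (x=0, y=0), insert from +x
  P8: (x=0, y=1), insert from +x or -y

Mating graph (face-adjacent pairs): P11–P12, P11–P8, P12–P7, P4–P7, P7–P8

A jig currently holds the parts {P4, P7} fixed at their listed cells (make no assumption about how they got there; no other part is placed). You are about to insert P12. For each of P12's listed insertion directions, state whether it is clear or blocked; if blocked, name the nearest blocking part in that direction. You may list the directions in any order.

+x: blocked by P7; -x: clear

-x: ray from P12(-1, 0) has no placed part ⇒ clear
+x: nearest on ray is P7@(0, 0) ⇒ blocked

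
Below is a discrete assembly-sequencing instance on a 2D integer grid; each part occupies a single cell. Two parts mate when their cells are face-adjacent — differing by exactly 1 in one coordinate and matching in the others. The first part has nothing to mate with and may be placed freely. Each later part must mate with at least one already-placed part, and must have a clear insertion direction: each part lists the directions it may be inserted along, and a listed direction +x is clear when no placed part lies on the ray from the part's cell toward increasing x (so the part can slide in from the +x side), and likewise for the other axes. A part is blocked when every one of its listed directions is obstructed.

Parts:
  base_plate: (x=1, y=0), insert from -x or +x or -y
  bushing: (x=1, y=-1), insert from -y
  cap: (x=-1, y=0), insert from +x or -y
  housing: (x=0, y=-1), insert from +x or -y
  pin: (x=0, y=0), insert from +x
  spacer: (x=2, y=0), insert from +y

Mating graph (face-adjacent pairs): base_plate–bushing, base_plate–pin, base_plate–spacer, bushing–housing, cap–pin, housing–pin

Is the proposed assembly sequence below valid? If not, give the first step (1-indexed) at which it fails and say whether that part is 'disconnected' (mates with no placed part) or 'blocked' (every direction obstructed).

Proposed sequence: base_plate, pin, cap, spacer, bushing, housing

1. base_plate@(1, 0) [-x clear] — {base_plate}
2. pin@(0, 0) — +x all obstructed ⇒ blocked

Invalid at step 2 (blocked)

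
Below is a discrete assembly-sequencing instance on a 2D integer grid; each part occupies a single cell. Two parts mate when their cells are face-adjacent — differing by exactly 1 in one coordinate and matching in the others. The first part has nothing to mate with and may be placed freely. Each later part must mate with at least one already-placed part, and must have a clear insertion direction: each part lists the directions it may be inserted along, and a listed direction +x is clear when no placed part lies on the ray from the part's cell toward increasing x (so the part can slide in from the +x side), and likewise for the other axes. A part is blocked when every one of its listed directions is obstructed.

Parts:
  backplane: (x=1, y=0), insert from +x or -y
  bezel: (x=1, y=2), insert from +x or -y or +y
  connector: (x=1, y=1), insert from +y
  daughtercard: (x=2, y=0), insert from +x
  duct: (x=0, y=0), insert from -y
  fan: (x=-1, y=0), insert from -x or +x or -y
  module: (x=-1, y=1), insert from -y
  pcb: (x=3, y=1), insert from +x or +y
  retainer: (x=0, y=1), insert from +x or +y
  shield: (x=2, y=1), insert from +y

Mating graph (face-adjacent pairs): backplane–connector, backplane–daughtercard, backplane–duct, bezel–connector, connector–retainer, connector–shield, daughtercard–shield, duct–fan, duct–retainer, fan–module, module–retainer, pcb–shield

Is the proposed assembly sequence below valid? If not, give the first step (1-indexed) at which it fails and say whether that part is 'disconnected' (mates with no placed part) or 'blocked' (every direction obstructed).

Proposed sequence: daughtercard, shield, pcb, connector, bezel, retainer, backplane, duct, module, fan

Valid

1. daughtercard@(2, 0) [+x clear] — {daughtercard}
2. shield@(2, 1) [+y clear] — {daughtercard, shield}
3. pcb@(3, 1) [+x clear] — {daughtercard, pcb, shield}
4. connector@(1, 1) [+y clear] — {connector, daughtercard, pcb, shield}
5. bezel@(1, 2) [+x clear] — {bezel, connector, daughtercard, pcb, shield}
6. retainer@(0, 1) [+y clear] — {bezel, connector, daughtercard, pcb, retainer, shield}
7. backplane@(1, 0) [-y clear] — {backplane, bezel, connector, daughtercard, pcb, retainer, shield}
8. duct@(0, 0) [-y clear] — {backplane, bezel, connector, daughtercard, duct, pcb, retainer, shield}
9. module@(-1, 1) [-y clear] — {backplane, bezel, connector, daughtercard, duct, module, pcb, retainer, shield}
10. fan@(-1, 0) [-x clear] — {backplane, bezel, connector, daughtercard, duct, fan, module, pcb, retainer, shield}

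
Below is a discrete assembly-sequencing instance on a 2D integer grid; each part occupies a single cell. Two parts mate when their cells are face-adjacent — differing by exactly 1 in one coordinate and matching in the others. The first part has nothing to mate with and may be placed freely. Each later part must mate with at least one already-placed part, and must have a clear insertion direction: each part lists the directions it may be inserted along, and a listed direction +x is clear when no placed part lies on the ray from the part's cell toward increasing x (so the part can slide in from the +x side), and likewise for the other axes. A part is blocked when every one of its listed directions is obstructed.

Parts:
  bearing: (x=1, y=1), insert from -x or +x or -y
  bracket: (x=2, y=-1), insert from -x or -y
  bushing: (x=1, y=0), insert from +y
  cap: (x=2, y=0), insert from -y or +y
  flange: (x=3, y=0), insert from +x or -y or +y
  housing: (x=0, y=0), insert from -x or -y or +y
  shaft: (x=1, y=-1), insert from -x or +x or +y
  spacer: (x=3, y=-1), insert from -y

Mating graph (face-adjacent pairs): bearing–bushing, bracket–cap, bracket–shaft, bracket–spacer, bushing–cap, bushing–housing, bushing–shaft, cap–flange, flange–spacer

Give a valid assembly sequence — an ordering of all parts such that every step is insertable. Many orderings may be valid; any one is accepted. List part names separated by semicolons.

spacer; bracket; cap; flange; shaft; bushing; housing; bearing

1. spacer@(3, -1) [-y clear] — {spacer}
2. bracket@(2, -1) [-x clear] — {bracket, spacer}
3. cap@(2, 0) [+y clear] — {bracket, cap, spacer}
4. flange@(3, 0) [+x clear] — {bracket, cap, flange, spacer}
5. shaft@(1, -1) [-x clear] — {bracket, cap, flange, shaft, spacer}
6. bushing@(1, 0) [+y clear] — {bracket, bushing, cap, flange, shaft, spacer}
7. housing@(0, 0) [-x clear] — {bracket, bushing, cap, flange, housing, shaft, spacer}
8. bearing@(1, 1) [-x clear] — {bearing, bracket, bushing, cap, flange, housing, shaft, spacer}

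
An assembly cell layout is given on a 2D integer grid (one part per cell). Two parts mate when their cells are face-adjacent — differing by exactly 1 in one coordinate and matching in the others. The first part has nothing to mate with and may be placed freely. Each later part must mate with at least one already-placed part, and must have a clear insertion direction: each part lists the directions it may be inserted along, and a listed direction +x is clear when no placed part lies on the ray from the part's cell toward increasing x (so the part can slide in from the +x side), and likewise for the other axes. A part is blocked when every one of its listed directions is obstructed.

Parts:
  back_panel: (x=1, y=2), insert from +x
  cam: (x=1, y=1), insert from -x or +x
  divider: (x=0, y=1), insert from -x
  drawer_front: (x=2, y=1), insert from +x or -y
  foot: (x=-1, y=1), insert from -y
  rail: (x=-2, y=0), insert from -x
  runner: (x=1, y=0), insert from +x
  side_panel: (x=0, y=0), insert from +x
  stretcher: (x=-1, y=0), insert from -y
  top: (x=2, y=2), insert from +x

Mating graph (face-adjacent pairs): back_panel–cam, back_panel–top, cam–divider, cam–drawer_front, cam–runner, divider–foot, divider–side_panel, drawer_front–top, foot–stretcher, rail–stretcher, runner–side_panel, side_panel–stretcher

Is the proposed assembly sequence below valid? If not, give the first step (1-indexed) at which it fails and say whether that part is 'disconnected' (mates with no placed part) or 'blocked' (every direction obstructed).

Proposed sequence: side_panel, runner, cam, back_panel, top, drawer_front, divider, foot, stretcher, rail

1. side_panel@(0, 0) [+x clear] — {side_panel}
2. runner@(1, 0) [+x clear] — {runner, side_panel}
3. cam@(1, 1) [-x clear] — {cam, runner, side_panel}
4. back_panel@(1, 2) [+x clear] — {back_panel, cam, runner, side_panel}
5. top@(2, 2) [+x clear] — {back_panel, cam, runner, side_panel, top}
6. drawer_front@(2, 1) [+x clear] — {back_panel, cam, drawer_front, runner, side_panel, top}
7. divider@(0, 1) [-x clear] — {back_panel, cam, divider, drawer_front, runner, side_panel, top}
8. foot@(-1, 1) [-y clear] — {back_panel, cam, divider, drawer_front, foot, runner, side_panel, top}
9. stretcher@(-1, 0) [-y clear] — {back_panel, cam, divider, drawer_front, foot, runner, side_panel, stretcher, top}
10. rail@(-2, 0) [-x clear] — {back_panel, cam, divider, drawer_front, foot, rail, runner, side_panel, stretcher, top}

Valid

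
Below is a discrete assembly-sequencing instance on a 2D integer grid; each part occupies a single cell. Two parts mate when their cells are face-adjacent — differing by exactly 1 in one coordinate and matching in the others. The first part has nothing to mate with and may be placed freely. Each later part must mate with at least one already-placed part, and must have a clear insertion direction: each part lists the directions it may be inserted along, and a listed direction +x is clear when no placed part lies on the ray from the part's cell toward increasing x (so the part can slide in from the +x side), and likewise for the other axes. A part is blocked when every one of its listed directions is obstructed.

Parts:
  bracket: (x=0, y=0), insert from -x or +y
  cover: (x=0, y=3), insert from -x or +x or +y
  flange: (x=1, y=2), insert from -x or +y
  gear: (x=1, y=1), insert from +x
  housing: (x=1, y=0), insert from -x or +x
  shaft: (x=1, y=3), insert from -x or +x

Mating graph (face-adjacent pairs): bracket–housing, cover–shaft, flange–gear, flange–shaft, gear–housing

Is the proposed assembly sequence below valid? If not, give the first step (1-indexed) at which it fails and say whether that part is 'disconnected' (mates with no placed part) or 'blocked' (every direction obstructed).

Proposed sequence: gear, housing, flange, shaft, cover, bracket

Valid

1. gear@(1, 1) [+x clear] — {gear}
2. housing@(1, 0) [-x clear] — {gear, housing}
3. flange@(1, 2) [-x clear] — {flange, gear, housing}
4. shaft@(1, 3) [-x clear] — {flange, gear, housing, shaft}
5. cover@(0, 3) [-x clear] — {cover, flange, gear, housing, shaft}
6. bracket@(0, 0) [-x clear] — {bracket, cover, flange, gear, housing, shaft}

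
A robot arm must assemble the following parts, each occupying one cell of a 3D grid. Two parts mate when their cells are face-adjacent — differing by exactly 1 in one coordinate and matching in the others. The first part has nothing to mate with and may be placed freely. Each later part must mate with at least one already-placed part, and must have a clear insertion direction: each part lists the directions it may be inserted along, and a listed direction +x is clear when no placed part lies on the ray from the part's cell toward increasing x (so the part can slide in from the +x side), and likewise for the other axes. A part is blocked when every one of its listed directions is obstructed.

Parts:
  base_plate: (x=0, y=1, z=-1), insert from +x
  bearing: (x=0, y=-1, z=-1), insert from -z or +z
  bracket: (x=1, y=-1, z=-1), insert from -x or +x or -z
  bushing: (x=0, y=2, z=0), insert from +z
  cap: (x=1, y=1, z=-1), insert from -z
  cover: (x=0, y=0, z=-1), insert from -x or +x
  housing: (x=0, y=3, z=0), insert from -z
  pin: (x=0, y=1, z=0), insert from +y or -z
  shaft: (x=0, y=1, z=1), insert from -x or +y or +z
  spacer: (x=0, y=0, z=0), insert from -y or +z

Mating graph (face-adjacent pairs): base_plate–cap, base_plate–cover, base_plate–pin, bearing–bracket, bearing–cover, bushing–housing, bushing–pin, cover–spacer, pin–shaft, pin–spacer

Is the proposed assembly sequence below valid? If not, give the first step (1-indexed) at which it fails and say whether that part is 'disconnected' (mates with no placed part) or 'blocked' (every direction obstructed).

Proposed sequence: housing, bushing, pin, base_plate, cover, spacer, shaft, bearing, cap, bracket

1. housing@(0, 3, 0) [-z clear] — {housing}
2. bushing@(0, 2, 0) [+z clear] — {bushing, housing}
3. pin@(0, 1, 0) [-z clear] — {bushing, housing, pin}
4. base_plate@(0, 1, -1) [+x clear] — {base_plate, bushing, housing, pin}
5. cover@(0, 0, -1) [-x clear] — {base_plate, bushing, cover, housing, pin}
6. spacer@(0, 0, 0) [-y clear] — {base_plate, bushing, cover, housing, pin, spacer}
7. shaft@(0, 1, 1) [-x clear] — {base_plate, bushing, cover, housing, pin, shaft, spacer}
8. bearing@(0, -1, -1) [-z clear] — {base_plate, bearing, bushing, cover, housing, pin, shaft, spacer}
9. cap@(1, 1, -1) [-z clear] — {base_plate, bearing, bushing, cap, cover, housing, pin, shaft, spacer}
10. bracket@(1, -1, -1) [+x clear] — {base_plate, bearing, bracket, bushing, cap, cover, housing, pin, shaft, spacer}

Valid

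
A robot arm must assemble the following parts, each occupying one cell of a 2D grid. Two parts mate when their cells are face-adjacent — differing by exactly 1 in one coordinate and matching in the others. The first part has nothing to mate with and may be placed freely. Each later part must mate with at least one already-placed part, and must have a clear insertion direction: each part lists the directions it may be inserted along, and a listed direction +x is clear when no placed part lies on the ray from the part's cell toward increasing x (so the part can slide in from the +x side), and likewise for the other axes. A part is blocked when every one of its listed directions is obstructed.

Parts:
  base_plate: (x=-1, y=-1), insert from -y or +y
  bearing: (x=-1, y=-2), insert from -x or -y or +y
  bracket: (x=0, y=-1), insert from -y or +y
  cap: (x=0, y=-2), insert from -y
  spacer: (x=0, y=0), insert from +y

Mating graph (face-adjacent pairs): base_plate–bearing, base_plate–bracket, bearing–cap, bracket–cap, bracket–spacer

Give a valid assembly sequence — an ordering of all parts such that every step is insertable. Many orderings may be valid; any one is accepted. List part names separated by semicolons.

bearing; base_plate; bracket; spacer; cap

1. bearing@(-1, -2) [-x clear] — {bearing}
2. base_plate@(-1, -1) [+y clear] — {base_plate, bearing}
3. bracket@(0, -1) [-y clear] — {base_plate, bearing, bracket}
4. spacer@(0, 0) [+y clear] — {base_plate, bearing, bracket, spacer}
5. cap@(0, -2) [-y clear] — {base_plate, bearing, bracket, cap, spacer}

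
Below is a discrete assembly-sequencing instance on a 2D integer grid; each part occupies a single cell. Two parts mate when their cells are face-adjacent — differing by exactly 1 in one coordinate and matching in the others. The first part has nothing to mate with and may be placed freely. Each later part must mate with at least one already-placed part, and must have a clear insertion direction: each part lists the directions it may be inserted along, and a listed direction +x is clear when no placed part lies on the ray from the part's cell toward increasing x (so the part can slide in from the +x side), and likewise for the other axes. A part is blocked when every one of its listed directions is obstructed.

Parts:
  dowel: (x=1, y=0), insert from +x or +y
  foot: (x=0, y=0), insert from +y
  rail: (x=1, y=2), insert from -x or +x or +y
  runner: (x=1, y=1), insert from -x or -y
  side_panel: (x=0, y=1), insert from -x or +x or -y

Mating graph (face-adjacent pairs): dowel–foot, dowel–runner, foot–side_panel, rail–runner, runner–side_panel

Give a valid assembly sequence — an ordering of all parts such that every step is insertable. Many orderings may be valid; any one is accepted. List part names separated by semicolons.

foot; side_panel; runner; rail; dowel

1. foot@(0, 0) [+y clear] — {foot}
2. side_panel@(0, 1) [-x clear] — {foot, side_panel}
3. runner@(1, 1) [-y clear] — {foot, runner, side_panel}
4. rail@(1, 2) [-x clear] — {foot, rail, runner, side_panel}
5. dowel@(1, 0) [+x clear] — {dowel, foot, rail, runner, side_panel}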